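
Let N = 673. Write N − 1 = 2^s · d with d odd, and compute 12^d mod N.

58

673 − 1 = 672 = 2^5 · 21, so d = 21.
12^1 ≡ 12 (mod 673)
12^2 ≡ 12^2 = 144 ≡ 144 (mod 673)
12^4 ≡ 144^2 = 20736 ≡ 546 (mod 673)
12^8 ≡ 546^2 = 298116 ≡ 650 (mod 673)
12^16 ≡ 650^2 = 422500 ≡ 529 (mod 673)
21 = 16 + 4 + 1 in binary powers of 2.
So 12^21 ≡ 529 · 546 · 12 ≡ 58 (mod 673).
Squaring chain: 58 → 672 → 1 → 1 → 1; reaches −1, so base 12 does not prove 673 composite.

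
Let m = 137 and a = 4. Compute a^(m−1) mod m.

4^1 ≡ 4 (mod 137)
4^2 ≡ 4^2 = 16 ≡ 16 (mod 137)
4^4 ≡ 16^2 = 256 ≡ 119 (mod 137)
4^8 ≡ 119^2 = 14161 ≡ 50 (mod 137)
4^16 ≡ 50^2 = 2500 ≡ 34 (mod 137)
4^32 ≡ 34^2 = 1156 ≡ 60 (mod 137)
4^64 ≡ 60^2 = 3600 ≡ 38 (mod 137)
4^128 ≡ 38^2 = 1444 ≡ 74 (mod 137)
136 = 128 + 8 in binary powers of 2.
So 4^136 ≡ 74 · 50 ≡ 1 (mod 137).
Since the result is 1, base 4 gives no evidence that 137 is composite.

1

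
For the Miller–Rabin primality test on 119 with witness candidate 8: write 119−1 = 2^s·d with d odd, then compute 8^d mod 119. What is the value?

36

119 − 1 = 118 = 2^1 · 59, so d = 59.
8^1 ≡ 8 (mod 119)
8^2 ≡ 8^2 = 64 ≡ 64 (mod 119)
8^4 ≡ 64^2 = 4096 ≡ 50 (mod 119)
8^8 ≡ 50^2 = 2500 ≡ 1 (mod 119)
8^16 ≡ 1^2 = 1 ≡ 1 (mod 119)
8^32 ≡ 1^2 = 1 ≡ 1 (mod 119)
59 = 32 + 16 + 8 + 2 + 1 in binary powers of 2.
So 8^59 ≡ 1 · 1 · 1 · 64 · 8 ≡ 36 (mod 119).
Squaring chain: 36; never reaches −1, so base 8 is a Miller–Rabin witness that 119 is composite.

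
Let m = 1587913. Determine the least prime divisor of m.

31

1587913 is odd.
Digit sum 34, not divisible by 3.
Ends in 3: not divisible by 5.
7: 1587913 = 7·226844 + 5
11: 1587913 = 11·144355 + 8
13: 1587913 = 13·122147 + 2
17: 1587913 = 17·93406 + 11
19: 1587913 = 19·83574 + 7
23: 1587913 = 23·69039 + 16
29: 1587913 = 29·54755 + 18
31: 1587913 = 31·51223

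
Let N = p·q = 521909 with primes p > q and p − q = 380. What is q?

557

Since p = q + 380, we have 521909 = q(q + 380), so q² + 380q − 521909 = 0.
Discriminant: 380² + 4·521909 = 144400 + 2087636 = 2232036; √2232036 = 1494.
q = (−380 + 1494)/2 = 557, and p = q + 380 = 937.
Check: 557 · 937 = 521909.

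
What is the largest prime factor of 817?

43

817 = 19 · 43
43 is prime.
So 817 = 19 · 43; the largest prime factor is 43.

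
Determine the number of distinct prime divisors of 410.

3

410 = 2 · 205
205 = 5 · 41
410 = 2 · 5 · 41, which has 3 distinct prime factors.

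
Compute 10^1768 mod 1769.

1184

10^1 ≡ 10 (mod 1769)
10^2 ≡ 10^2 = 100 ≡ 100 (mod 1769)
10^4 ≡ 100^2 = 10000 ≡ 1155 (mod 1769)
10^8 ≡ 1155^2 = 1334025 ≡ 199 (mod 1769)
10^16 ≡ 199^2 = 39601 ≡ 683 (mod 1769)
10^32 ≡ 683^2 = 466489 ≡ 1242 (mod 1769)
10^64 ≡ 1242^2 = 1542564 ≡ 1765 (mod 1769)
10^128 ≡ 1765^2 = 3115225 ≡ 16 (mod 1769)
10^256 ≡ 16^2 = 256 ≡ 256 (mod 1769)
10^512 ≡ 256^2 = 65536 ≡ 83 (mod 1769)
10^1024 ≡ 83^2 = 6889 ≡ 1582 (mod 1769)
1768 = 1024 + 512 + 128 + 64 + 32 + 8 in binary powers of 2.
So 10^1768 ≡ 1582 · 83 · 16 · 1765 · 1242 · 199 ≡ 1184 (mod 1769).
Since 1184 ≠ 1, base 10 is a Fermat witness: 1769 is composite.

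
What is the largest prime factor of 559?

559 = 13 · 43
43 is prime.
So 559 = 13 · 43; the largest prime factor is 43.

43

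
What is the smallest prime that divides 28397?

73

28397 is odd.
Digit sum 29, not divisible by 3.
Ends in 7: not divisible by 5.
7: 28397 = 7·4056 + 5
11: 28397 = 11·2581 + 6
13: 28397 = 13·2184 + 5
17: 28397 = 17·1670 + 7
19: 28397 = 19·1494 + 11
23: 28397 = 23·1234 + 15
29: 28397 = 29·979 + 6
31: 28397 = 31·916 + 1
37: 28397 = 37·767 + 18
41: 28397 = 41·692 + 25
43: 28397 = 43·660 + 17
47: 28397 = 47·604 + 9
53: 28397 = 53·535 + 42
59: 28397 = 59·481 + 18
61: 28397 = 61·465 + 32
67: 28397 = 67·423 + 56
71: 28397 = 71·399 + 68
73: 28397 = 73·389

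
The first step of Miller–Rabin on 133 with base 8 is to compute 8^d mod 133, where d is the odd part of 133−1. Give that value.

133 − 1 = 132 = 2^2 · 33, so d = 33.
8^1 ≡ 8 (mod 133)
8^2 ≡ 8^2 = 64 ≡ 64 (mod 133)
8^4 ≡ 64^2 = 4096 ≡ 106 (mod 133)
8^8 ≡ 106^2 = 11236 ≡ 64 (mod 133)
8^16 ≡ 64^2 = 4096 ≡ 106 (mod 133)
8^32 ≡ 106^2 = 11236 ≡ 64 (mod 133)
33 = 32 + 1 in binary powers of 2.
So 8^33 ≡ 64 · 8 ≡ 113 (mod 133).
Squaring chain: 113 → 1; never reaches −1, so base 8 is a Miller–Rabin witness that 133 is composite.

113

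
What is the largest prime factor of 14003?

14003 = 11 · 1273
1273 = 19 · 67
67 is prime.
So 14003 = 11 · 19 · 67; the largest prime factor is 67.

67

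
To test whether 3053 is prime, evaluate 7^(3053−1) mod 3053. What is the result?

767

7^1 ≡ 7 (mod 3053)
7^2 ≡ 7^2 = 49 ≡ 49 (mod 3053)
7^4 ≡ 49^2 = 2401 ≡ 2401 (mod 3053)
7^8 ≡ 2401^2 = 5764801 ≡ 737 (mod 3053)
7^16 ≡ 737^2 = 543169 ≡ 2788 (mod 3053)
7^32 ≡ 2788^2 = 7772944 ≡ 6 (mod 3053)
7^64 ≡ 6^2 = 36 ≡ 36 (mod 3053)
7^128 ≡ 36^2 = 1296 ≡ 1296 (mod 3053)
7^256 ≡ 1296^2 = 1679616 ≡ 466 (mod 3053)
7^512 ≡ 466^2 = 217156 ≡ 393 (mod 3053)
7^1024 ≡ 393^2 = 154449 ≡ 1799 (mod 3053)
7^2048 ≡ 1799^2 = 3236401 ≡ 221 (mod 3053)
3052 = 2048 + 512 + 256 + 128 + 64 + 32 + 8 + 4 in binary powers of 2.
So 7^3052 ≡ 221 · 393 · 466 · 1296 · 36 · 6 · 737 · 2401 ≡ 767 (mod 3053).
Since 767 ≠ 1, base 7 is a Fermat witness: 3053 is composite.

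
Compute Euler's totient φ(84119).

70560

Factor: 84119 = 7 · 61 · 197.
φ(84119) = (7−1) · (61−1) · (197−1) = 6 · 60 · 196 = 70560.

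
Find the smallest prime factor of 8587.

31

8587 is odd.
Digit sum 28, not divisible by 3.
Ends in 7: not divisible by 5.
7: 8587 = 7·1226 + 5
11: 8587 = 11·780 + 7
13: 8587 = 13·660 + 7
17: 8587 = 17·505 + 2
19: 8587 = 19·451 + 18
23: 8587 = 23·373 + 8
29: 8587 = 29·296 + 3
31: 8587 = 31·277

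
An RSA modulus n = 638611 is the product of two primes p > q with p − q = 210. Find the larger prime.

Since p = q + 210, we have 638611 = q(q + 210), so q² + 210q − 638611 = 0.
Discriminant: 210² + 4·638611 = 44100 + 2554444 = 2598544; √2598544 = 1612.
q = (−210 + 1612)/2 = 701, and p = q + 210 = 911.
Check: 701 · 911 = 638611.

911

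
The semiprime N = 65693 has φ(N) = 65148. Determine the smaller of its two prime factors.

179

φ(n) = (p−1)(q−1) = n − (p+q) + 1, so p + q = 65693 − 65148 + 1 = 546.
p and q are the roots of t² − 546t + 65693 = 0.
Discriminant: 546² − 4·65693 = 298116 − 262772 = 35344; √35344 = 188.
q = (546 − 188)/2 = 179, p = (546 + 188)/2 = 367.
Check: 179 · 367 = 65693.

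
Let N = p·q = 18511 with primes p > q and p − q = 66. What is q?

Since p = q + 66, we have 18511 = q(q + 66), so q² + 66q − 18511 = 0.
Discriminant: 66² + 4·18511 = 4356 + 74044 = 78400; √78400 = 280.
q = (−66 + 280)/2 = 107, and p = q + 66 = 173.
Check: 107 · 173 = 18511.

107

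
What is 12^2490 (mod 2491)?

873

12^1 ≡ 12 (mod 2491)
12^2 ≡ 12^2 = 144 ≡ 144 (mod 2491)
12^4 ≡ 144^2 = 20736 ≡ 808 (mod 2491)
12^8 ≡ 808^2 = 652864 ≡ 222 (mod 2491)
12^16 ≡ 222^2 = 49284 ≡ 1955 (mod 2491)
12^32 ≡ 1955^2 = 3822025 ≡ 831 (mod 2491)
12^64 ≡ 831^2 = 690561 ≡ 554 (mod 2491)
12^128 ≡ 554^2 = 306916 ≡ 523 (mod 2491)
12^256 ≡ 523^2 = 273529 ≡ 2010 (mod 2491)
12^512 ≡ 2010^2 = 4040100 ≡ 2189 (mod 2491)
12^1024 ≡ 2189^2 = 4791721 ≡ 1528 (mod 2491)
12^2048 ≡ 1528^2 = 2334784 ≡ 717 (mod 2491)
2490 = 2048 + 256 + 128 + 32 + 16 + 8 + 2 in binary powers of 2.
So 12^2490 ≡ 717 · 2010 · 523 · 831 · 1955 · 222 · 144 ≡ 873 (mod 2491).
Since 873 ≠ 1, base 12 is a Fermat witness: 2491 is composite.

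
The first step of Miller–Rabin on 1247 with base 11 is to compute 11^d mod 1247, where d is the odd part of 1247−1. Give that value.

1247 − 1 = 1246 = 2^1 · 623, so d = 623.
11^1 ≡ 11 (mod 1247)
11^2 ≡ 11^2 = 121 ≡ 121 (mod 1247)
11^4 ≡ 121^2 = 14641 ≡ 924 (mod 1247)
11^8 ≡ 924^2 = 853776 ≡ 828 (mod 1247)
11^16 ≡ 828^2 = 685584 ≡ 981 (mod 1247)
11^32 ≡ 981^2 = 962361 ≡ 924 (mod 1247)
11^64 ≡ 924^2 = 853776 ≡ 828 (mod 1247)
11^128 ≡ 828^2 = 685584 ≡ 981 (mod 1247)
11^256 ≡ 981^2 = 962361 ≡ 924 (mod 1247)
11^512 ≡ 924^2 = 853776 ≡ 828 (mod 1247)
623 = 512 + 64 + 32 + 8 + 4 + 2 + 1 in binary powers of 2.
So 11^623 ≡ 828 · 828 · 924 · 828 · 924 · 121 · 11 ≡ 302 (mod 1247).
Squaring chain: 302; never reaches −1, so base 11 is a Miller–Rabin witness that 1247 is composite.

302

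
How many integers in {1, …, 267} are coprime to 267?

Factor: 267 = 3 · 89.
φ(267) = (3−1) · (89−1) = 2 · 88 = 176.

176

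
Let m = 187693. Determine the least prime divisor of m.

187693 is odd.
Digit sum 34, not divisible by 3.
Ends in 3: not divisible by 5.
7: 187693 = 7·26813 + 2
11: 187693 = 11·17063

11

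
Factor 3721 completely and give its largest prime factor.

61

3721 = 61 · 61
61 = 61 · 1
So 3721 = 61^2; the largest prime factor is 61.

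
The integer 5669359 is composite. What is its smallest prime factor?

97

5669359 is odd.
Digit sum 43, not divisible by 3.
Ends in 9: not divisible by 5.
7: 5669359 = 7·809908 + 3
11: 5669359 = 11·515396 + 3
13: 5669359 = 13·436104 + 7
17: 5669359 = 17·333491 + 12
19: 5669359 = 19·298387 + 6
23: 5669359 = 23·246493 + 20
29: 5669359 = 29·195495 + 4
31: 5669359 = 31·182882 + 17
37: 5669359 = 37·153225 + 34
41: 5669359 = 41·138277 + 2
43: 5669359 = 43·131845 + 24
47: 5669359 = 47·120624 + 31
53: 5669359 = 53·106969 + 2
59: 5669359 = 59·96090 + 49
61: 5669359 = 61·92940 + 19
67: 5669359 = 67·84617 + 20
71: 5669359 = 71·79850 + 9
73: 5669359 = 73·77662 + 33
79: 5669359 = 79·71764 + 3
83: 5669359 = 83·68305 + 44
89: 5669359 = 89·63700 + 59
97: 5669359 = 97·58447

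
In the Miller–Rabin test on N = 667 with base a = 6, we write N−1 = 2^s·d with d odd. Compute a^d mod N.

667 − 1 = 666 = 2^1 · 333, so d = 333.
6^1 ≡ 6 (mod 667)
6^2 ≡ 6^2 = 36 ≡ 36 (mod 667)
6^4 ≡ 36^2 = 1296 ≡ 629 (mod 667)
6^8 ≡ 629^2 = 395641 ≡ 110 (mod 667)
6^16 ≡ 110^2 = 12100 ≡ 94 (mod 667)
6^32 ≡ 94^2 = 8836 ≡ 165 (mod 667)
6^64 ≡ 165^2 = 27225 ≡ 545 (mod 667)
6^128 ≡ 545^2 = 297025 ≡ 210 (mod 667)
6^256 ≡ 210^2 = 44100 ≡ 78 (mod 667)
333 = 256 + 64 + 8 + 4 + 1 in binary powers of 2.
So 6^333 ≡ 78 · 545 · 110 · 629 · 6 ≡ 9 (mod 667).
Squaring chain: 9; never reaches −1, so base 6 is a Miller–Rabin witness that 667 is composite.

9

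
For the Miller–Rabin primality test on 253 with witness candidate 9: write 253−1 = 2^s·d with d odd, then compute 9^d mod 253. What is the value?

253 − 1 = 252 = 2^2 · 63, so d = 63.
9^1 ≡ 9 (mod 253)
9^2 ≡ 9^2 = 81 ≡ 81 (mod 253)
9^4 ≡ 81^2 = 6561 ≡ 236 (mod 253)
9^8 ≡ 236^2 = 55696 ≡ 36 (mod 253)
9^16 ≡ 36^2 = 1296 ≡ 31 (mod 253)
9^32 ≡ 31^2 = 961 ≡ 202 (mod 253)
63 = 32 + 16 + 8 + 4 + 2 + 1 in binary powers of 2.
So 9^63 ≡ 202 · 31 · 36 · 236 · 81 · 9 ≡ 36 (mod 253).
Squaring chain: 36 → 31; never reaches −1, so base 9 is a Miller–Rabin witness that 253 is composite.

36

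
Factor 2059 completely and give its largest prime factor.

2059 = 29 · 71
71 is prime.
So 2059 = 29 · 71; the largest prime factor is 71.

71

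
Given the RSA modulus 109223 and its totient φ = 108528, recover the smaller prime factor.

239

φ(n) = (p−1)(q−1) = n − (p+q) + 1, so p + q = 109223 − 108528 + 1 = 696.
p and q are the roots of t² − 696t + 109223 = 0.
Discriminant: 696² − 4·109223 = 484416 − 436892 = 47524; √47524 = 218.
q = (696 − 218)/2 = 239, p = (696 + 218)/2 = 457.
Check: 239 · 457 = 109223.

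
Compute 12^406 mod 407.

12^1 ≡ 12 (mod 407)
12^2 ≡ 12^2 = 144 ≡ 144 (mod 407)
12^4 ≡ 144^2 = 20736 ≡ 386 (mod 407)
12^8 ≡ 386^2 = 148996 ≡ 34 (mod 407)
12^16 ≡ 34^2 = 1156 ≡ 342 (mod 407)
12^32 ≡ 342^2 = 116964 ≡ 155 (mod 407)
12^64 ≡ 155^2 = 24025 ≡ 12 (mod 407)
12^128 ≡ 12^2 = 144 ≡ 144 (mod 407)
12^256 ≡ 144^2 = 20736 ≡ 386 (mod 407)
406 = 256 + 128 + 16 + 4 + 2 in binary powers of 2.
So 12^406 ≡ 386 · 144 · 342 · 386 · 144 ≡ 12 (mod 407).
Since 12 ≠ 1, base 12 is a Fermat witness: 407 is composite.

12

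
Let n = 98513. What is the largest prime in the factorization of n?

98513 = 29 · 3397
3397 = 43 · 79
79 is prime.
So 98513 = 29 · 43 · 79; the largest prime factor is 79.

79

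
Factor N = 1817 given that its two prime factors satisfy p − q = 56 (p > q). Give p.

79

Since p = q + 56, we have 1817 = q(q + 56), so q² + 56q − 1817 = 0.
Discriminant: 56² + 4·1817 = 3136 + 7268 = 10404; √10404 = 102.
q = (−56 + 102)/2 = 23, and p = q + 56 = 79.
Check: 23 · 79 = 1817.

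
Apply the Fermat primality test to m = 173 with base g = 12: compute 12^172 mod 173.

12^1 ≡ 12 (mod 173)
12^2 ≡ 12^2 = 144 ≡ 144 (mod 173)
12^4 ≡ 144^2 = 20736 ≡ 149 (mod 173)
12^8 ≡ 149^2 = 22201 ≡ 57 (mod 173)
12^16 ≡ 57^2 = 3249 ≡ 135 (mod 173)
12^32 ≡ 135^2 = 18225 ≡ 60 (mod 173)
12^64 ≡ 60^2 = 3600 ≡ 140 (mod 173)
12^128 ≡ 140^2 = 19600 ≡ 51 (mod 173)
172 = 128 + 32 + 8 + 4 in binary powers of 2.
So 12^172 ≡ 51 · 60 · 57 · 149 ≡ 1 (mod 173).
Since the result is 1, base 12 gives no evidence that 173 is composite.

1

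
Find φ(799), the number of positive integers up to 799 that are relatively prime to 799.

Factor: 799 = 17 · 47.
φ(799) = (17−1) · (47−1) = 16 · 46 = 736.

736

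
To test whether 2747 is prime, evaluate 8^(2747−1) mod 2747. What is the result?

1958

8^1 ≡ 8 (mod 2747)
8^2 ≡ 8^2 = 64 ≡ 64 (mod 2747)
8^4 ≡ 64^2 = 4096 ≡ 1349 (mod 2747)
8^8 ≡ 1349^2 = 1819801 ≡ 1287 (mod 2747)
8^16 ≡ 1287^2 = 1656369 ≡ 2675 (mod 2747)
8^32 ≡ 2675^2 = 7155625 ≡ 2437 (mod 2747)
8^64 ≡ 2437^2 = 5938969 ≡ 2702 (mod 2747)
8^128 ≡ 2702^2 = 7300804 ≡ 2025 (mod 2747)
8^256 ≡ 2025^2 = 4100625 ≡ 2101 (mod 2747)
8^512 ≡ 2101^2 = 4414201 ≡ 2519 (mod 2747)
8^1024 ≡ 2519^2 = 6345361 ≡ 2538 (mod 2747)
8^2048 ≡ 2538^2 = 6441444 ≡ 2476 (mod 2747)
2746 = 2048 + 512 + 128 + 32 + 16 + 8 + 2 in binary powers of 2.
So 8^2746 ≡ 2476 · 2519 · 2025 · 2437 · 2675 · 1287 · 64 ≡ 1958 (mod 2747).
Since 1958 ≠ 1, base 8 is a Fermat witness: 2747 is composite.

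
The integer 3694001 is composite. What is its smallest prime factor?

43

3694001 is odd.
Digit sum 23, not divisible by 3.
Ends in 1: not divisible by 5.
7: 3694001 = 7·527714 + 3
11: 3694001 = 11·335818 + 3
13: 3694001 = 13·284153 + 12
17: 3694001 = 17·217294 + 3
19: 3694001 = 19·194421 + 2
23: 3694001 = 23·160608 + 17
29: 3694001 = 29·127379 + 10
31: 3694001 = 31·119161 + 10
37: 3694001 = 37·99837 + 32
41: 3694001 = 41·90097 + 24
43: 3694001 = 43·85907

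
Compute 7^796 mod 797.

7^1 ≡ 7 (mod 797)
7^2 ≡ 7^2 = 49 ≡ 49 (mod 797)
7^4 ≡ 49^2 = 2401 ≡ 10 (mod 797)
7^8 ≡ 10^2 = 100 ≡ 100 (mod 797)
7^16 ≡ 100^2 = 10000 ≡ 436 (mod 797)
7^32 ≡ 436^2 = 190096 ≡ 410 (mod 797)
7^64 ≡ 410^2 = 168100 ≡ 730 (mod 797)
7^128 ≡ 730^2 = 532900 ≡ 504 (mod 797)
7^256 ≡ 504^2 = 254016 ≡ 570 (mod 797)
7^512 ≡ 570^2 = 324900 ≡ 521 (mod 797)
796 = 512 + 256 + 16 + 8 + 4 in binary powers of 2.
So 7^796 ≡ 521 · 570 · 436 · 100 · 10 ≡ 1 (mod 797).
Since the result is 1, base 7 gives no evidence that 797 is composite.

1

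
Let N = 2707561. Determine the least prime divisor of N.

97

2707561 is odd.
Digit sum 28, not divisible by 3.
Ends in 1: not divisible by 5.
7: 2707561 = 7·386794 + 3
11: 2707561 = 11·246141 + 10
13: 2707561 = 13·208273 + 12
17: 2707561 = 17·159268 + 5
19: 2707561 = 19·142503 + 4
23: 2707561 = 23·117720 + 1
29: 2707561 = 29·93364 + 5
31: 2707561 = 31·87340 + 21
37: 2707561 = 37·73177 + 12
41: 2707561 = 41·66038 + 3
43: 2707561 = 43·62966 + 23
47: 2707561 = 47·57607 + 32
53: 2707561 = 53·51086 + 3
59: 2707561 = 59·45890 + 51
61: 2707561 = 61·44386 + 15
67: 2707561 = 67·40411 + 24
71: 2707561 = 71·38134 + 47
73: 2707561 = 73·37089 + 64
79: 2707561 = 79·34272 + 73
83: 2707561 = 83·32621 + 18
89: 2707561 = 89·30422 + 3
97: 2707561 = 97·27913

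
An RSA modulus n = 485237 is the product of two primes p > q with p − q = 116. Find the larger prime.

757

Since p = q + 116, we have 485237 = q(q + 116), so q² + 116q − 485237 = 0.
Discriminant: 116² + 4·485237 = 13456 + 1940948 = 1954404; √1954404 = 1398.
q = (−116 + 1398)/2 = 641, and p = q + 116 = 757.
Check: 641 · 757 = 485237.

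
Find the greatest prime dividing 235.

47

235 = 5 · 47
47 is prime.
So 235 = 5 · 47; the largest prime factor is 47.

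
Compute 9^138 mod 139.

1

9^1 ≡ 9 (mod 139)
9^2 ≡ 9^2 = 81 ≡ 81 (mod 139)
9^4 ≡ 81^2 = 6561 ≡ 28 (mod 139)
9^8 ≡ 28^2 = 784 ≡ 89 (mod 139)
9^16 ≡ 89^2 = 7921 ≡ 137 (mod 139)
9^32 ≡ 137^2 = 18769 ≡ 4 (mod 139)
9^64 ≡ 4^2 = 16 ≡ 16 (mod 139)
9^128 ≡ 16^2 = 256 ≡ 117 (mod 139)
138 = 128 + 8 + 2 in binary powers of 2.
So 9^138 ≡ 117 · 89 · 81 ≡ 1 (mod 139).
Since the result is 1, base 9 gives no evidence that 139 is composite.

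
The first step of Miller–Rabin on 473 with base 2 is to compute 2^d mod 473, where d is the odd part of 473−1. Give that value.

473 − 1 = 472 = 2^3 · 59, so d = 59.
2^1 ≡ 2 (mod 473)
2^2 ≡ 2^2 = 4 ≡ 4 (mod 473)
2^4 ≡ 4^2 = 16 ≡ 16 (mod 473)
2^8 ≡ 16^2 = 256 ≡ 256 (mod 473)
2^16 ≡ 256^2 = 65536 ≡ 262 (mod 473)
2^32 ≡ 262^2 = 68644 ≡ 59 (mod 473)
59 = 32 + 16 + 8 + 2 + 1 in binary powers of 2.
So 2^59 ≡ 59 · 262 · 256 · 4 · 2 ≡ 94 (mod 473).
Squaring chain: 94 → 322 → 97; never reaches −1, so base 2 is a Miller–Rabin witness that 473 is composite.

94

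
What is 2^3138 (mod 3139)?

3057

2^1 ≡ 2 (mod 3139)
2^2 ≡ 2^2 = 4 ≡ 4 (mod 3139)
2^4 ≡ 4^2 = 16 ≡ 16 (mod 3139)
2^8 ≡ 16^2 = 256 ≡ 256 (mod 3139)
2^16 ≡ 256^2 = 65536 ≡ 2756 (mod 3139)
2^32 ≡ 2756^2 = 7595536 ≡ 2295 (mod 3139)
2^64 ≡ 2295^2 = 5267025 ≡ 2922 (mod 3139)
2^128 ≡ 2922^2 = 8538084 ≡ 4 (mod 3139)
2^256 ≡ 4^2 = 16 ≡ 16 (mod 3139)
2^512 ≡ 16^2 = 256 ≡ 256 (mod 3139)
2^1024 ≡ 256^2 = 65536 ≡ 2756 (mod 3139)
2^2048 ≡ 2756^2 = 7595536 ≡ 2295 (mod 3139)
3138 = 2048 + 1024 + 64 + 2 in binary powers of 2.
So 2^3138 ≡ 2295 · 2756 · 2922 · 4 ≡ 3057 (mod 3139).
Since 3057 ≠ 1, base 2 is a Fermat witness: 3139 is composite.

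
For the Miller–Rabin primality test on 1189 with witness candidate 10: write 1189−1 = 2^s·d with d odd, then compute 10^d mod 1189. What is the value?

305

1189 − 1 = 1188 = 2^2 · 297, so d = 297.
10^1 ≡ 10 (mod 1189)
10^2 ≡ 10^2 = 100 ≡ 100 (mod 1189)
10^4 ≡ 100^2 = 10000 ≡ 488 (mod 1189)
10^8 ≡ 488^2 = 238144 ≡ 344 (mod 1189)
10^16 ≡ 344^2 = 118336 ≡ 625 (mod 1189)
10^32 ≡ 625^2 = 390625 ≡ 633 (mod 1189)
10^64 ≡ 633^2 = 400689 ≡ 1185 (mod 1189)
10^128 ≡ 1185^2 = 1404225 ≡ 16 (mod 1189)
10^256 ≡ 16^2 = 256 ≡ 256 (mod 1189)
297 = 256 + 32 + 8 + 1 in binary powers of 2.
So 10^297 ≡ 256 · 633 · 344 · 10 ≡ 305 (mod 1189).
Squaring chain: 305 → 283; never reaches −1, so base 10 is a Miller–Rabin witness that 1189 is composite.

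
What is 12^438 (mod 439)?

1

12^1 ≡ 12 (mod 439)
12^2 ≡ 12^2 = 144 ≡ 144 (mod 439)
12^4 ≡ 144^2 = 20736 ≡ 103 (mod 439)
12^8 ≡ 103^2 = 10609 ≡ 73 (mod 439)
12^16 ≡ 73^2 = 5329 ≡ 61 (mod 439)
12^32 ≡ 61^2 = 3721 ≡ 209 (mod 439)
12^64 ≡ 209^2 = 43681 ≡ 220 (mod 439)
12^128 ≡ 220^2 = 48400 ≡ 110 (mod 439)
12^256 ≡ 110^2 = 12100 ≡ 247 (mod 439)
438 = 256 + 128 + 32 + 16 + 4 + 2 in binary powers of 2.
So 12^438 ≡ 247 · 110 · 209 · 61 · 103 · 144 ≡ 1 (mod 439).
Since the result is 1, base 12 gives no evidence that 439 is composite.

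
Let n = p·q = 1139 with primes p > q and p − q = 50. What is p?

67

Since p = q + 50, we have 1139 = q(q + 50), so q² + 50q − 1139 = 0.
Discriminant: 50² + 4·1139 = 2500 + 4556 = 7056; √7056 = 84.
q = (−50 + 84)/2 = 17, and p = q + 50 = 67.
Check: 17 · 67 = 1139.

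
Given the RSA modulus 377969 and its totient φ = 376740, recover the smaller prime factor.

599

φ(n) = (p−1)(q−1) = n − (p+q) + 1, so p + q = 377969 − 376740 + 1 = 1230.
p and q are the roots of t² − 1230t + 377969 = 0.
Discriminant: 1230² − 4·377969 = 1512900 − 1511876 = 1024; √1024 = 32.
q = (1230 − 32)/2 = 599, p = (1230 + 32)/2 = 631.
Check: 599 · 631 = 377969.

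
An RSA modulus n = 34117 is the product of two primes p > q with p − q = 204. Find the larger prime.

313

Since p = q + 204, we have 34117 = q(q + 204), so q² + 204q − 34117 = 0.
Discriminant: 204² + 4·34117 = 41616 + 136468 = 178084; √178084 = 422.
q = (−204 + 422)/2 = 109, and p = q + 204 = 313.
Check: 109 · 313 = 34117.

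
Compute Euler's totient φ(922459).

Factor: 922459 = 41 · 149 · 151.
φ(922459) = (41−1) · (149−1) · (151−1) = 40 · 148 · 150 = 888000.

888000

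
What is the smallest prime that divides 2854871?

41

2854871 is odd.
Digit sum 35, not divisible by 3.
Ends in 1: not divisible by 5.
7: 2854871 = 7·407838 + 5
11: 2854871 = 11·259533 + 8
13: 2854871 = 13·219605 + 6
17: 2854871 = 17·167933 + 10
19: 2854871 = 19·150256 + 7
23: 2854871 = 23·124124 + 19
29: 2854871 = 29·98443 + 24
31: 2854871 = 31·92092 + 19
37: 2854871 = 37·77158 + 25
41: 2854871 = 41·69631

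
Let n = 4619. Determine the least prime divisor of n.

31

4619 is odd.
Digit sum 20, not divisible by 3.
Ends in 9: not divisible by 5.
7: 4619 = 7·659 + 6
11: 4619 = 11·419 + 10
13: 4619 = 13·355 + 4
17: 4619 = 17·271 + 12
19: 4619 = 19·243 + 2
23: 4619 = 23·200 + 19
29: 4619 = 29·159 + 8
31: 4619 = 31·149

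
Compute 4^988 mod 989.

864

4^1 ≡ 4 (mod 989)
4^2 ≡ 4^2 = 16 ≡ 16 (mod 989)
4^4 ≡ 16^2 = 256 ≡ 256 (mod 989)
4^8 ≡ 256^2 = 65536 ≡ 262 (mod 989)
4^16 ≡ 262^2 = 68644 ≡ 403 (mod 989)
4^32 ≡ 403^2 = 162409 ≡ 213 (mod 989)
4^64 ≡ 213^2 = 45369 ≡ 864 (mod 989)
4^128 ≡ 864^2 = 746496 ≡ 790 (mod 989)
4^256 ≡ 790^2 = 624100 ≡ 41 (mod 989)
4^512 ≡ 41^2 = 1681 ≡ 692 (mod 989)
988 = 512 + 256 + 128 + 64 + 16 + 8 + 4 in binary powers of 2.
So 4^988 ≡ 692 · 41 · 790 · 864 · 403 · 262 · 256 ≡ 864 (mod 989).
Since 864 ≠ 1, base 4 is a Fermat witness: 989 is composite.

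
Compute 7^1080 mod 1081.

7^1 ≡ 7 (mod 1081)
7^2 ≡ 7^2 = 49 ≡ 49 (mod 1081)
7^4 ≡ 49^2 = 2401 ≡ 239 (mod 1081)
7^8 ≡ 239^2 = 57121 ≡ 909 (mod 1081)
7^16 ≡ 909^2 = 826281 ≡ 397 (mod 1081)
7^32 ≡ 397^2 = 157609 ≡ 864 (mod 1081)
7^64 ≡ 864^2 = 746496 ≡ 606 (mod 1081)
7^128 ≡ 606^2 = 367236 ≡ 777 (mod 1081)
7^256 ≡ 777^2 = 603729 ≡ 531 (mod 1081)
7^512 ≡ 531^2 = 281961 ≡ 901 (mod 1081)
7^1024 ≡ 901^2 = 811801 ≡ 1051 (mod 1081)
1080 = 1024 + 32 + 16 + 8 in binary powers of 2.
So 7^1080 ≡ 1051 · 864 · 397 · 909 ≡ 1061 (mod 1081).
Since 1061 ≠ 1, base 7 is a Fermat witness: 1081 is composite.

1061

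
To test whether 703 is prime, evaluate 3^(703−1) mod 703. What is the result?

1

3^1 ≡ 3 (mod 703)
3^2 ≡ 3^2 = 9 ≡ 9 (mod 703)
3^4 ≡ 9^2 = 81 ≡ 81 (mod 703)
3^8 ≡ 81^2 = 6561 ≡ 234 (mod 703)
3^16 ≡ 234^2 = 54756 ≡ 625 (mod 703)
3^32 ≡ 625^2 = 390625 ≡ 460 (mod 703)
3^64 ≡ 460^2 = 211600 ≡ 700 (mod 703)
3^128 ≡ 700^2 = 490000 ≡ 9 (mod 703)
3^256 ≡ 9^2 = 81 ≡ 81 (mod 703)
3^512 ≡ 81^2 = 6561 ≡ 234 (mod 703)
702 = 512 + 128 + 32 + 16 + 8 + 4 + 2 in binary powers of 2.
So 3^702 ≡ 234 · 9 · 460 · 625 · 234 · 81 · 9 ≡ 1 (mod 703).
Since the result is 1, base 3 gives no evidence that 703 is composite.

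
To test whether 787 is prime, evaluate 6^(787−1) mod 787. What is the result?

6^1 ≡ 6 (mod 787)
6^2 ≡ 6^2 = 36 ≡ 36 (mod 787)
6^4 ≡ 36^2 = 1296 ≡ 509 (mod 787)
6^8 ≡ 509^2 = 259081 ≡ 158 (mod 787)
6^16 ≡ 158^2 = 24964 ≡ 567 (mod 787)
6^32 ≡ 567^2 = 321489 ≡ 393 (mod 787)
6^64 ≡ 393^2 = 154449 ≡ 197 (mod 787)
6^128 ≡ 197^2 = 38809 ≡ 246 (mod 787)
6^256 ≡ 246^2 = 60516 ≡ 704 (mod 787)
6^512 ≡ 704^2 = 495616 ≡ 593 (mod 787)
786 = 512 + 256 + 16 + 2 in binary powers of 2.
So 6^786 ≡ 593 · 704 · 567 · 36 ≡ 1 (mod 787).
Since the result is 1, base 6 gives no evidence that 787 is composite.

1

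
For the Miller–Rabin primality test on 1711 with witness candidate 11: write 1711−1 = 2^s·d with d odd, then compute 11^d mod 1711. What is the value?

1711 − 1 = 1710 = 2^1 · 855, so d = 855.
11^1 ≡ 11 (mod 1711)
11^2 ≡ 11^2 = 121 ≡ 121 (mod 1711)
11^4 ≡ 121^2 = 14641 ≡ 953 (mod 1711)
11^8 ≡ 953^2 = 908209 ≡ 1379 (mod 1711)
11^16 ≡ 1379^2 = 1901641 ≡ 720 (mod 1711)
11^32 ≡ 720^2 = 518400 ≡ 1678 (mod 1711)
11^64 ≡ 1678^2 = 2815684 ≡ 1089 (mod 1711)
11^128 ≡ 1089^2 = 1185921 ≡ 198 (mod 1711)
11^256 ≡ 198^2 = 39204 ≡ 1562 (mod 1711)
11^512 ≡ 1562^2 = 2439844 ≡ 1669 (mod 1711)
855 = 512 + 256 + 64 + 16 + 4 + 2 + 1 in binary powers of 2.
So 11^855 ≡ 1669 · 1562 · 1089 · 720 · 953 · 121 · 11 ≡ 1294 (mod 1711).
Squaring chain: 1294; never reaches −1, so base 11 is a Miller–Rabin witness that 1711 is composite.

1294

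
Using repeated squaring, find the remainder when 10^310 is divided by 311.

10^1 ≡ 10 (mod 311)
10^2 ≡ 10^2 = 100 ≡ 100 (mod 311)
10^4 ≡ 100^2 = 10000 ≡ 48 (mod 311)
10^8 ≡ 48^2 = 2304 ≡ 127 (mod 311)
10^16 ≡ 127^2 = 16129 ≡ 268 (mod 311)
10^32 ≡ 268^2 = 71824 ≡ 294 (mod 311)
10^64 ≡ 294^2 = 86436 ≡ 289 (mod 311)
10^128 ≡ 289^2 = 83521 ≡ 173 (mod 311)
10^256 ≡ 173^2 = 29929 ≡ 73 (mod 311)
310 = 256 + 32 + 16 + 4 + 2 in binary powers of 2.
So 10^310 ≡ 73 · 294 · 268 · 48 · 100 ≡ 1 (mod 311).
Since the result is 1, base 10 gives no evidence that 311 is composite.

1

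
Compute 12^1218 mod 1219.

12^1 ≡ 12 (mod 1219)
12^2 ≡ 12^2 = 144 ≡ 144 (mod 1219)
12^4 ≡ 144^2 = 20736 ≡ 13 (mod 1219)
12^8 ≡ 13^2 = 169 ≡ 169 (mod 1219)
12^16 ≡ 169^2 = 28561 ≡ 524 (mod 1219)
12^32 ≡ 524^2 = 274576 ≡ 301 (mod 1219)
12^64 ≡ 301^2 = 90601 ≡ 395 (mod 1219)
12^128 ≡ 395^2 = 156025 ≡ 1212 (mod 1219)
12^256 ≡ 1212^2 = 1468944 ≡ 49 (mod 1219)
12^512 ≡ 49^2 = 2401 ≡ 1182 (mod 1219)
12^1024 ≡ 1182^2 = 1397124 ≡ 150 (mod 1219)
1218 = 1024 + 128 + 64 + 2 in binary powers of 2.
So 12^1218 ≡ 150 · 1212 · 395 · 144 ≡ 905 (mod 1219).
Since 905 ≠ 1, base 12 is a Fermat witness: 1219 is composite.

905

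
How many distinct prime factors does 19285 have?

19285 = 5 · 3857
3857 = 7 · 551
551 = 19 · 29
19285 = 5 · 7 · 19 · 29, which has 4 distinct prime factors.

4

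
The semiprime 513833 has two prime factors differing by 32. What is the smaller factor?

Since p = q + 32, we have 513833 = q(q + 32), so q² + 32q − 513833 = 0.
Discriminant: 32² + 4·513833 = 1024 + 2055332 = 2056356; √2056356 = 1434.
q = (−32 + 1434)/2 = 701, and p = q + 32 = 733.
Check: 701 · 733 = 513833.

701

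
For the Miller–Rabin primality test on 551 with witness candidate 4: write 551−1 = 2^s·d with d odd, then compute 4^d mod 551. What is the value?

245

551 − 1 = 550 = 2^1 · 275, so d = 275.
4^1 ≡ 4 (mod 551)
4^2 ≡ 4^2 = 16 ≡ 16 (mod 551)
4^4 ≡ 16^2 = 256 ≡ 256 (mod 551)
4^8 ≡ 256^2 = 65536 ≡ 518 (mod 551)
4^16 ≡ 518^2 = 268324 ≡ 538 (mod 551)
4^32 ≡ 538^2 = 289444 ≡ 169 (mod 551)
4^64 ≡ 169^2 = 28561 ≡ 460 (mod 551)
4^128 ≡ 460^2 = 211600 ≡ 16 (mod 551)
4^256 ≡ 16^2 = 256 ≡ 256 (mod 551)
275 = 256 + 16 + 2 + 1 in binary powers of 2.
So 4^275 ≡ 256 · 538 · 16 · 4 ≡ 245 (mod 551).
Squaring chain: 245; never reaches −1, so base 4 is a Miller–Rabin witness that 551 is composite.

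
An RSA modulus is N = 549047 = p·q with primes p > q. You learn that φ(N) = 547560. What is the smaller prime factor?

φ(n) = (p−1)(q−1) = n − (p+q) + 1, so p + q = 549047 − 547560 + 1 = 1488.
p and q are the roots of t² − 1488t + 549047 = 0.
Discriminant: 1488² − 4·549047 = 2214144 − 2196188 = 17956; √17956 = 134.
q = (1488 − 134)/2 = 677, p = (1488 + 134)/2 = 811.
Check: 677 · 811 = 549047.

677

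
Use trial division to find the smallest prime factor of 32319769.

79

32319769 is odd.
Digit sum 40, not divisible by 3.
Ends in 9: not divisible by 5.
7: 32319769 = 7·4617109 + 6
11: 32319769 = 11·2938160 + 9
13: 32319769 = 13·2486136 + 1
17: 32319769 = 17·1901162 + 15
19: 32319769 = 19·1701040 + 9
23: 32319769 = 23·1405207 + 8
29: 32319769 = 29·1114474 + 23
31: 32319769 = 31·1042573 + 6
37: 32319769 = 37·873507 + 10
41: 32319769 = 41·788287 + 2
43: 32319769 = 43·751622 + 23
47: 32319769 = 47·687654 + 31
53: 32319769 = 53·609806 + 51
59: 32319769 = 59·547792 + 41
61: 32319769 = 61·529832 + 17
67: 32319769 = 67·482384 + 41
71: 32319769 = 71·455208 + 1
73: 32319769 = 73·442736 + 41
79: 32319769 = 79·409111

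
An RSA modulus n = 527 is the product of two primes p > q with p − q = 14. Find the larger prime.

Since p = q + 14, we have 527 = q(q + 14), so q² + 14q − 527 = 0.
Discriminant: 14² + 4·527 = 196 + 2108 = 2304; √2304 = 48.
q = (−14 + 48)/2 = 17, and p = q + 14 = 31.
Check: 17 · 31 = 527.

31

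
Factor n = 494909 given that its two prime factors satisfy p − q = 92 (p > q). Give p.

751

Since p = q + 92, we have 494909 = q(q + 92), so q² + 92q − 494909 = 0.
Discriminant: 92² + 4·494909 = 8464 + 1979636 = 1988100; √1988100 = 1410.
q = (−92 + 1410)/2 = 659, and p = q + 92 = 751.
Check: 659 · 751 = 494909.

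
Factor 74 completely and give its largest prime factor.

37

74 = 2 · 37
37 is prime.
So 74 = 2 · 37; the largest prime factor is 37.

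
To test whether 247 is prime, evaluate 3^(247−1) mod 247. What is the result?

3^1 ≡ 3 (mod 247)
3^2 ≡ 3^2 = 9 ≡ 9 (mod 247)
3^4 ≡ 9^2 = 81 ≡ 81 (mod 247)
3^8 ≡ 81^2 = 6561 ≡ 139 (mod 247)
3^16 ≡ 139^2 = 19321 ≡ 55 (mod 247)
3^32 ≡ 55^2 = 3025 ≡ 61 (mod 247)
3^64 ≡ 61^2 = 3721 ≡ 16 (mod 247)
3^128 ≡ 16^2 = 256 ≡ 9 (mod 247)
246 = 128 + 64 + 32 + 16 + 4 + 2 in binary powers of 2.
So 3^246 ≡ 9 · 16 · 61 · 55 · 81 · 9 ≡ 144 (mod 247).
Since 144 ≠ 1, base 3 is a Fermat witness: 247 is composite.

144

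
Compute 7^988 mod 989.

7^1 ≡ 7 (mod 989)
7^2 ≡ 7^2 = 49 ≡ 49 (mod 989)
7^4 ≡ 49^2 = 2401 ≡ 423 (mod 989)
7^8 ≡ 423^2 = 178929 ≡ 909 (mod 989)
7^16 ≡ 909^2 = 826281 ≡ 466 (mod 989)
7^32 ≡ 466^2 = 217156 ≡ 565 (mod 989)
7^64 ≡ 565^2 = 319225 ≡ 767 (mod 989)
7^128 ≡ 767^2 = 588289 ≡ 823 (mod 989)
7^256 ≡ 823^2 = 677329 ≡ 853 (mod 989)
7^512 ≡ 853^2 = 727609 ≡ 694 (mod 989)
988 = 512 + 256 + 128 + 64 + 16 + 8 + 4 in binary powers of 2.
So 7^988 ≡ 694 · 853 · 823 · 767 · 466 · 909 · 423 ≡ 767 (mod 989).
Since 767 ≠ 1, base 7 is a Fermat witness: 989 is composite.

767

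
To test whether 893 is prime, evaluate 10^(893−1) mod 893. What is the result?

332

10^1 ≡ 10 (mod 893)
10^2 ≡ 10^2 = 100 ≡ 100 (mod 893)
10^4 ≡ 100^2 = 10000 ≡ 177 (mod 893)
10^8 ≡ 177^2 = 31329 ≡ 74 (mod 893)
10^16 ≡ 74^2 = 5476 ≡ 118 (mod 893)
10^32 ≡ 118^2 = 13924 ≡ 529 (mod 893)
10^64 ≡ 529^2 = 279841 ≡ 332 (mod 893)
10^128 ≡ 332^2 = 110224 ≡ 385 (mod 893)
10^256 ≡ 385^2 = 148225 ≡ 880 (mod 893)
10^512 ≡ 880^2 = 774400 ≡ 169 (mod 893)
892 = 512 + 256 + 64 + 32 + 16 + 8 + 4 in binary powers of 2.
So 10^892 ≡ 169 · 880 · 332 · 529 · 118 · 74 · 177 ≡ 332 (mod 893).
Since 332 ≠ 1, base 10 is a Fermat witness: 893 is composite.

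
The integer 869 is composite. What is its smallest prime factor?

11

869 is odd.
Digit sum 23, not divisible by 3.
Ends in 9: not divisible by 5.
7: 869 = 7·124 + 1
11: 869 = 11·79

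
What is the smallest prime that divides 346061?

346061 is odd.
Digit sum 20, not divisible by 3.
Ends in 1: not divisible by 5.
7: 346061 = 7·49437 + 2
11: 346061 = 11·31460 + 1
13: 346061 = 13·26620 + 1
17: 346061 = 17·20356 + 9
19: 346061 = 19·18213 + 14
23: 346061 = 23·15046 + 3
29: 346061 = 29·11933 + 4
31: 346061 = 31·11163 + 8
37: 346061 = 37·9353

37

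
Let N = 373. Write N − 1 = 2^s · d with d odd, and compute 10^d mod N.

373 − 1 = 372 = 2^2 · 93, so d = 93.
10^1 ≡ 10 (mod 373)
10^2 ≡ 10^2 = 100 ≡ 100 (mod 373)
10^4 ≡ 100^2 = 10000 ≡ 302 (mod 373)
10^8 ≡ 302^2 = 91204 ≡ 192 (mod 373)
10^16 ≡ 192^2 = 36864 ≡ 310 (mod 373)
10^32 ≡ 310^2 = 96100 ≡ 239 (mod 373)
10^64 ≡ 239^2 = 57121 ≡ 52 (mod 373)
93 = 64 + 16 + 8 + 4 + 1 in binary powers of 2.
So 10^93 ≡ 52 · 310 · 192 · 302 · 10 ≡ 372 (mod 373).
Since 10^d ≡ 372 (mod 373), base 10 does not prove 373 composite.

372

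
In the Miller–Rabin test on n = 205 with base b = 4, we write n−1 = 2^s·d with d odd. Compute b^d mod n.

4

205 − 1 = 204 = 2^2 · 51, so d = 51.
4^1 ≡ 4 (mod 205)
4^2 ≡ 4^2 = 16 ≡ 16 (mod 205)
4^4 ≡ 16^2 = 256 ≡ 51 (mod 205)
4^8 ≡ 51^2 = 2601 ≡ 141 (mod 205)
4^16 ≡ 141^2 = 19881 ≡ 201 (mod 205)
4^32 ≡ 201^2 = 40401 ≡ 16 (mod 205)
51 = 32 + 16 + 2 + 1 in binary powers of 2.
So 4^51 ≡ 16 · 201 · 16 · 4 ≡ 4 (mod 205).
Squaring chain: 4 → 16; never reaches −1, so base 4 is a Miller–Rabin witness that 205 is composite.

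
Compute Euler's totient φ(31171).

Factor: 31171 = 7 · 61 · 73.
φ(31171) = (7−1) · (61−1) · (73−1) = 6 · 60 · 72 = 25920.

25920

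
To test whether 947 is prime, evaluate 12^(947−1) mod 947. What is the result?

12^1 ≡ 12 (mod 947)
12^2 ≡ 12^2 = 144 ≡ 144 (mod 947)
12^4 ≡ 144^2 = 20736 ≡ 849 (mod 947)
12^8 ≡ 849^2 = 720801 ≡ 134 (mod 947)
12^16 ≡ 134^2 = 17956 ≡ 910 (mod 947)
12^32 ≡ 910^2 = 828100 ≡ 422 (mod 947)
12^64 ≡ 422^2 = 178084 ≡ 48 (mod 947)
12^128 ≡ 48^2 = 2304 ≡ 410 (mod 947)
12^256 ≡ 410^2 = 168100 ≡ 481 (mod 947)
12^512 ≡ 481^2 = 231361 ≡ 293 (mod 947)
946 = 512 + 256 + 128 + 32 + 16 + 2 in binary powers of 2.
So 12^946 ≡ 293 · 481 · 410 · 422 · 910 · 144 ≡ 1 (mod 947).
Since the result is 1, base 12 gives no evidence that 947 is composite.

1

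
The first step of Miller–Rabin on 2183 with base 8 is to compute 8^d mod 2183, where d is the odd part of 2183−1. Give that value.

2183 − 1 = 2182 = 2^1 · 1091, so d = 1091.
8^1 ≡ 8 (mod 2183)
8^2 ≡ 8^2 = 64 ≡ 64 (mod 2183)
8^4 ≡ 64^2 = 4096 ≡ 1913 (mod 2183)
8^8 ≡ 1913^2 = 3659569 ≡ 861 (mod 2183)
8^16 ≡ 861^2 = 741321 ≡ 1284 (mod 2183)
8^32 ≡ 1284^2 = 1648656 ≡ 491 (mod 2183)
8^64 ≡ 491^2 = 241081 ≡ 951 (mod 2183)
8^128 ≡ 951^2 = 904401 ≡ 639 (mod 2183)
8^256 ≡ 639^2 = 408321 ≡ 100 (mod 2183)
8^512 ≡ 100^2 = 10000 ≡ 1268 (mod 2183)
8^1024 ≡ 1268^2 = 1607824 ≡ 1136 (mod 2183)
1091 = 1024 + 64 + 2 + 1 in binary powers of 2.
So 8^1091 ≡ 1136 · 951 · 64 · 8 ≡ 1309 (mod 2183).
Squaring chain: 1309; never reaches −1, so base 8 is a Miller–Rabin witness that 2183 is composite.

1309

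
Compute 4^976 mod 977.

1

4^1 ≡ 4 (mod 977)
4^2 ≡ 4^2 = 16 ≡ 16 (mod 977)
4^4 ≡ 16^2 = 256 ≡ 256 (mod 977)
4^8 ≡ 256^2 = 65536 ≡ 77 (mod 977)
4^16 ≡ 77^2 = 5929 ≡ 67 (mod 977)
4^32 ≡ 67^2 = 4489 ≡ 581 (mod 977)
4^64 ≡ 581^2 = 337561 ≡ 496 (mod 977)
4^128 ≡ 496^2 = 246016 ≡ 789 (mod 977)
4^256 ≡ 789^2 = 622521 ≡ 172 (mod 977)
4^512 ≡ 172^2 = 29584 ≡ 274 (mod 977)
976 = 512 + 256 + 128 + 64 + 16 in binary powers of 2.
So 4^976 ≡ 274 · 172 · 789 · 496 · 67 ≡ 1 (mod 977).
Since the result is 1, base 4 gives no evidence that 977 is composite.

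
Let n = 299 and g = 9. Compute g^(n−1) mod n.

9

9^1 ≡ 9 (mod 299)
9^2 ≡ 9^2 = 81 ≡ 81 (mod 299)
9^4 ≡ 81^2 = 6561 ≡ 282 (mod 299)
9^8 ≡ 282^2 = 79524 ≡ 289 (mod 299)
9^16 ≡ 289^2 = 83521 ≡ 100 (mod 299)
9^32 ≡ 100^2 = 10000 ≡ 133 (mod 299)
9^64 ≡ 133^2 = 17689 ≡ 48 (mod 299)
9^128 ≡ 48^2 = 2304 ≡ 211 (mod 299)
9^256 ≡ 211^2 = 44521 ≡ 269 (mod 299)
298 = 256 + 32 + 8 + 2 in binary powers of 2.
So 9^298 ≡ 269 · 133 · 289 · 81 ≡ 9 (mod 299).
Since 9 ≠ 1, base 9 is a Fermat witness: 299 is composite.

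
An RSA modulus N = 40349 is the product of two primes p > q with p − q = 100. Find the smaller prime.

Since p = q + 100, we have 40349 = q(q + 100), so q² + 100q − 40349 = 0.
Discriminant: 100² + 4·40349 = 10000 + 161396 = 171396; √171396 = 414.
q = (−100 + 414)/2 = 157, and p = q + 100 = 257.
Check: 157 · 257 = 40349.

157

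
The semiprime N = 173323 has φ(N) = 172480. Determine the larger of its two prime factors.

491

φ(n) = (p−1)(q−1) = n − (p+q) + 1, so p + q = 173323 − 172480 + 1 = 844.
p and q are the roots of t² − 844t + 173323 = 0.
Discriminant: 844² − 4·173323 = 712336 − 693292 = 19044; √19044 = 138.
q = (844 − 138)/2 = 353, p = (844 + 138)/2 = 491.
Check: 353 · 491 = 173323.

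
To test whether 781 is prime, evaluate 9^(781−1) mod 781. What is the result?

529

9^1 ≡ 9 (mod 781)
9^2 ≡ 9^2 = 81 ≡ 81 (mod 781)
9^4 ≡ 81^2 = 6561 ≡ 313 (mod 781)
9^8 ≡ 313^2 = 97969 ≡ 344 (mod 781)
9^16 ≡ 344^2 = 118336 ≡ 405 (mod 781)
9^32 ≡ 405^2 = 164025 ≡ 15 (mod 781)
9^64 ≡ 15^2 = 225 ≡ 225 (mod 781)
9^128 ≡ 225^2 = 50625 ≡ 641 (mod 781)
9^256 ≡ 641^2 = 410881 ≡ 75 (mod 781)
9^512 ≡ 75^2 = 5625 ≡ 158 (mod 781)
780 = 512 + 256 + 8 + 4 in binary powers of 2.
So 9^780 ≡ 158 · 75 · 344 · 313 ≡ 529 (mod 781).
Since 529 ≠ 1, base 9 is a Fermat witness: 781 is composite.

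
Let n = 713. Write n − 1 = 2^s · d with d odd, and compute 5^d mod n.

713 − 1 = 712 = 2^3 · 89, so d = 89.
5^1 ≡ 5 (mod 713)
5^2 ≡ 5^2 = 25 ≡ 25 (mod 713)
5^4 ≡ 25^2 = 625 ≡ 625 (mod 713)
5^8 ≡ 625^2 = 390625 ≡ 614 (mod 713)
5^16 ≡ 614^2 = 376996 ≡ 532 (mod 713)
5^32 ≡ 532^2 = 283024 ≡ 676 (mod 713)
5^64 ≡ 676^2 = 456976 ≡ 656 (mod 713)
89 = 64 + 16 + 8 + 1 in binary powers of 2.
So 5^89 ≡ 656 · 532 · 614 · 5 ≡ 304 (mod 713).
Squaring chain: 304 → 439 → 211; never reaches −1, so base 5 is a Miller–Rabin witness that 713 is composite.

304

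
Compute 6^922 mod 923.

6^1 ≡ 6 (mod 923)
6^2 ≡ 6^2 = 36 ≡ 36 (mod 923)
6^4 ≡ 36^2 = 1296 ≡ 373 (mod 923)
6^8 ≡ 373^2 = 139129 ≡ 679 (mod 923)
6^16 ≡ 679^2 = 461041 ≡ 464 (mod 923)
6^32 ≡ 464^2 = 215296 ≡ 237 (mod 923)
6^64 ≡ 237^2 = 56169 ≡ 789 (mod 923)
6^128 ≡ 789^2 = 622521 ≡ 419 (mod 923)
6^256 ≡ 419^2 = 175561 ≡ 191 (mod 923)
6^512 ≡ 191^2 = 36481 ≡ 484 (mod 923)
922 = 512 + 256 + 128 + 16 + 8 + 2 in binary powers of 2.
So 6^922 ≡ 484 · 191 · 419 · 464 · 679 · 36 ≡ 862 (mod 923).
Since 862 ≠ 1, base 6 is a Fermat witness: 923 is composite.

862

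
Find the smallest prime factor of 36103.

79

36103 is odd.
Digit sum 13, not divisible by 3.
Ends in 3: not divisible by 5.
7: 36103 = 7·5157 + 4
11: 36103 = 11·3282 + 1
13: 36103 = 13·2777 + 2
17: 36103 = 17·2123 + 12
19: 36103 = 19·1900 + 3
23: 36103 = 23·1569 + 16
29: 36103 = 29·1244 + 27
31: 36103 = 31·1164 + 19
37: 36103 = 37·975 + 28
41: 36103 = 41·880 + 23
43: 36103 = 43·839 + 26
47: 36103 = 47·768 + 7
53: 36103 = 53·681 + 10
59: 36103 = 59·611 + 54
61: 36103 = 61·591 + 52
67: 36103 = 67·538 + 57
71: 36103 = 71·508 + 35
73: 36103 = 73·494 + 41
79: 36103 = 79·457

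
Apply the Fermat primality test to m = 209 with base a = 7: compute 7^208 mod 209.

7^1 ≡ 7 (mod 209)
7^2 ≡ 7^2 = 49 ≡ 49 (mod 209)
7^4 ≡ 49^2 = 2401 ≡ 102 (mod 209)
7^8 ≡ 102^2 = 10404 ≡ 163 (mod 209)
7^16 ≡ 163^2 = 26569 ≡ 26 (mod 209)
7^32 ≡ 26^2 = 676 ≡ 49 (mod 209)
7^64 ≡ 49^2 = 2401 ≡ 102 (mod 209)
7^128 ≡ 102^2 = 10404 ≡ 163 (mod 209)
208 = 128 + 64 + 16 in binary powers of 2.
So 7^208 ≡ 163 · 102 · 26 ≡ 64 (mod 209).
Since 64 ≠ 1, base 7 is a Fermat witness: 209 is composite.

64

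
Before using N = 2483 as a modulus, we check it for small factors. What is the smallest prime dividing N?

13

2483 is odd.
Digit sum 17, not divisible by 3.
Ends in 3: not divisible by 5.
7: 2483 = 7·354 + 5
11: 2483 = 11·225 + 8
13: 2483 = 13·191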